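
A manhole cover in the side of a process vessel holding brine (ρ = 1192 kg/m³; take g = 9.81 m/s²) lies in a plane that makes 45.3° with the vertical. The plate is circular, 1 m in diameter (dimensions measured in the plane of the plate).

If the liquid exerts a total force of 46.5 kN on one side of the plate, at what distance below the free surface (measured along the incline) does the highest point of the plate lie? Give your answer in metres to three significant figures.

γ = ρg = 1192 × 9.81 / 1000 = 11.69352 kN/m³.
A = π(0.5)² = 0.785398 m².
From F = γ·h_c·A, the centroid depth is h_c = 46.5/(11.69352 × 0.785398) = 5.06312 m.
The plate makes 45.3° with the vertical, i.e. θ = 90° − 45.3° = 44.7° to the horizontal. Measuring y along the incline from the free-surface line, vertical depth h = y·sinθ with sinθ = 0.703395.
Along the incline, y_c = h_c/sinθ = 5.06312/0.703395 = 7.19812 m.
The centroid is at the centre, 0.5 m below the top of the plate, so the highest point sits at y_top = 7.19812 − 0.5 = 6.69812 m along the incline.

y_top ≈ 6.70 m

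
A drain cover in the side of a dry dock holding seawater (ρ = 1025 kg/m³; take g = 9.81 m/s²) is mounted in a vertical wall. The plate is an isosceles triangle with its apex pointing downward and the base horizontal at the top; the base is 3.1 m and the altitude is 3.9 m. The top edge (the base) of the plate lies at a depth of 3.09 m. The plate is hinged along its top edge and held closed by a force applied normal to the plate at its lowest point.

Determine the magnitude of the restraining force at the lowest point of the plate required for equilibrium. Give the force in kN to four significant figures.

P ≈ 102.1 kN

γ = ρg = 1025 × 9.81 / 1000 = 10.05525 kN/m³.
With the apex down, the centroid sits h/3 = 3.9/3 = 1.3 m below the base (the top edge), so the centroid depth is h_c = 3.09 + 1.3 = 4.39 m.
A = ½ × 3.1 × 3.9 = 6.045 m².
Resultant F = γ·h_c·A = 10.05525 × 4.39 × 6.045 = 266.842 kN.
I_c = b·h³/36 = 3.1 × 3.9³/36 = 5.10802 m⁴.
Centre of pressure: y_p = y_c + I_c/(y_c·A) = 4.39 + 5.10802/(4.39 × 6.045) = 4.39 + 0.192483 = 4.58248 m along the plane.
The resultant acts 1.3 + 0.192483 = 1.49248 m (along the plate) below the hinge at the top edge, so the moment about the hinge is M = F × 1.49248 = 266.842 × 1.49248 = 398.256 kN·m.
A normal force at the bottom, 3.9 m from the hinge, must supply this moment: P = 398.256/3.9 = 102.117 kN.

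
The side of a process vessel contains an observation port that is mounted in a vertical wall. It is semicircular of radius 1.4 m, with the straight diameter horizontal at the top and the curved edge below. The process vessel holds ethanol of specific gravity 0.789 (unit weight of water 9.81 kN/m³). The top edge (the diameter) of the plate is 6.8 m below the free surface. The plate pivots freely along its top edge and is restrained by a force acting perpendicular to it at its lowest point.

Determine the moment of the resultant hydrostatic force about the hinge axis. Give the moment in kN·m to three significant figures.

M ≈ 108 kN·m

γ = 0.789 × 9.81 = 7.74009 kN/m³.
The centroid of a semicircle lies 4r/(3π) = 0.594178 m from the diameter, here below the top edge, so the centroid depth is h_c = 6.8 + 0.594178 = 7.39418 m.
A = πr²/2 = π × 1.4²/2 = 3.07876 m².
Resultant F = γ·h_c·A = 7.74009 × 7.39418 × 3.07876 = 176.202 kN.
I_c = (π/8 − 8/(9π))·r⁴ = 0.109757 × 1.4⁴ = 0.421642 m⁴.
Centre of pressure: y_p = y_c + I_c/(y_c·A) = 7.39418 + 0.421642/(7.39418 × 3.07876) = 7.39418 + 0.0185216 = 7.4127 m along the plane.
The resultant acts 0.594178 + 0.0185216 = 0.6127 m (along the plate) below the hinge at the top edge, so the moment about the hinge is M = F × 0.6127 = 176.202 × 0.6127 = 107.959 kN·m.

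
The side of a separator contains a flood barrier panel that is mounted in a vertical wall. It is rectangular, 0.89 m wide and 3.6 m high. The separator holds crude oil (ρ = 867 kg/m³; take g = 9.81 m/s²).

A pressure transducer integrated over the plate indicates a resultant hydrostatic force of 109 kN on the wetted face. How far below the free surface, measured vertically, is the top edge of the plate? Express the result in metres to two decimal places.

γ = ρg = 867 × 9.81 / 1000 = 8.50527 kN/m³.
A = 0.89 × 3.6 = 3.204 m².
From F = γ·h_c·A, the centroid depth is h_c = 109/(8.50527 × 3.204) = 3.99987 m.
The centroid lies 3.6/2 = 1.8 m below the top edge, so the top edge sits at h_top = 3.99987 − 1.8 = 2.19987 m below the surface.

d_top ≈ 2.20 m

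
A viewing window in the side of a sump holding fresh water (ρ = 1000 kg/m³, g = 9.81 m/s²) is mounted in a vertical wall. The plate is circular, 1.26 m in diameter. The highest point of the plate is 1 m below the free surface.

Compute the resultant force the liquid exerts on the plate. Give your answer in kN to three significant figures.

F ≈ 19.9 kN

γ = ρg = 1000 × 9.81 = 9810 N/m³ = 9.81 kN/m³.
The centroid is at the centre, 0.63 m below the top of the plate, so the centroid depth is h_c = 1 + 0.63 = 1.63 m.
A = π(0.63)² = 1.2469 m².
Resultant F = γ·h_c·A = 9.81 × 1.63 × 1.2469 = 19.9383 kN.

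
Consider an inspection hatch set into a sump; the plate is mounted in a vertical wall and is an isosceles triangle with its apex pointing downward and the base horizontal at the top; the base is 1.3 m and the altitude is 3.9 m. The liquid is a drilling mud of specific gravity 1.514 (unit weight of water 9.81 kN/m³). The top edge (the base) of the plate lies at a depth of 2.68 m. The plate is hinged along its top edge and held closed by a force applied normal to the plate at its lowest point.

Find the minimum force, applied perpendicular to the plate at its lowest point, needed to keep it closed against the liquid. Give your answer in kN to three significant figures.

P ≈ 58.1 kN

γ = 1.514 × 9.81 = 14.85234 kN/m³.
With the apex down, the centroid sits h/3 = 3.9/3 = 1.3 m below the base (the top edge), so the centroid depth is h_c = 2.68 + 1.3 = 3.98 m.
A = ½ × 1.3 × 3.9 = 2.535 m².
Resultant F = γ·h_c·A = 14.85234 × 3.98 × 2.535 = 149.85 kN.
I_c = b·h³/36 = 1.3 × 3.9³/36 = 2.14208 m⁴.
Centre of pressure: y_p = y_c + I_c/(y_c·A) = 3.98 + 2.14208/(3.98 × 2.535) = 3.98 + 0.212312 = 4.19231 m along the plane.
The resultant acts 1.3 + 0.212312 = 1.51231 m (along the plate) below the hinge at the top edge, so the moment about the hinge is M = F × 1.51231 = 149.85 × 1.51231 = 226.62 kN·m.
A normal force at the bottom, 3.9 m from the hinge, must supply this moment: P = 226.62/3.9 = 58.1077 kN.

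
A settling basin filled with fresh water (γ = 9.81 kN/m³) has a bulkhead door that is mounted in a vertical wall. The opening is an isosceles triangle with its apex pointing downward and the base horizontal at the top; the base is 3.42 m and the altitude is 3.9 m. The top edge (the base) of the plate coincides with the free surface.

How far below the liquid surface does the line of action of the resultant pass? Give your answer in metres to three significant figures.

h_p = 1.95 m

γ = 9.81 kN/m³.
With the apex down, the centroid sits h/3 = 3.9/3 = 1.3 m below the base (the top edge), so the centroid depth is h_c = 1.3 m.
A = ½ × 3.42 × 3.9 = 6.669 m².
Resultant F = γ·h_c·A = 9.81 × 1.3 × 6.669 = 85.0498 kN.
I_c = b·h³/36 = 3.42 × 3.9³/36 = 5.6353 m⁴.
Centre of pressure: y_p = y_c + I_c/(y_c·A) = 1.3 + 5.6353/(1.3 × 6.669) = 1.3 + 0.649999 = 1.95 m along the plane.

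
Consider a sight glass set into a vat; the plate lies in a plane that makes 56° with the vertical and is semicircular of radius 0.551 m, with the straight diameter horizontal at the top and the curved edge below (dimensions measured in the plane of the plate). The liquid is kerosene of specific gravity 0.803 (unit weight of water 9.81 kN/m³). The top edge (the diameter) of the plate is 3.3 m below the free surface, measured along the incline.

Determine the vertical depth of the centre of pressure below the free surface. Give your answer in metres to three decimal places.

γ = 0.803 × 9.81 = 7.87743 kN/m³.
The plate makes 56° with the vertical, i.e. θ = 90° − 56° = 34° to the horizontal. Measuring y along the incline from the free-surface line, vertical depth h = y·sinθ with sinθ = 0.559193.
The centroid of a semicircle lies 4r/(3π) = 0.233852 m from the diameter, here below the top edge, so y_c = 3.3 + 0.233852 = 3.53385 m and h_c = 3.53385 × 0.559193 = 1.9761 m.
A = πr²/2 = π × 0.551²/2 = 0.476895 m².
Resultant F = γ·h_c·A = 7.87743 × 1.9761 × 0.476895 = 7.42363 kN.
I_c = (π/8 − 8/(9π))·r⁴ = 0.109757 × 0.551⁴ = 0.0101167 m⁴.
Centre of pressure: y_p = y_c + I_c/(y_c·A) = 3.53385 + 0.0101167/(3.53385 × 0.476895) = 3.53385 + 0.006003 = 3.53985 m along the plane.
Vertically, h_p = y_p·sinθ = 3.53985 × 0.559193 = 1.97946 m.

h_p = 1.979 m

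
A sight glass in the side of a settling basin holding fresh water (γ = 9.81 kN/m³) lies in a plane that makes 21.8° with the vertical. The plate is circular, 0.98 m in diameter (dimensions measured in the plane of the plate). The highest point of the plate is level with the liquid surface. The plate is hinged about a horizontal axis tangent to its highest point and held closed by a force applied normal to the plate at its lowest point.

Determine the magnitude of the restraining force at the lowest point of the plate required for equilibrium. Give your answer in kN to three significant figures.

γ = 9.81 kN/m³.
The plate makes 21.8° with the vertical, i.e. θ = 90° − 21.8° = 68.2° to the horizontal. Measuring y along the incline from the free-surface line, vertical depth h = y·sinθ with sinθ = 0.928486.
The centroid is at the centre, 0.49 m below the top of the plate, so y_c = 0.49 m and h_c = 0.49 × 0.928486 = 0.454958 m.
A = π(0.49)² = 0.754296 m².
Resultant F = γ·h_c·A = 9.81 × 0.454958 × 0.754296 = 3.36653 kN.
I_c = πr⁴/4 = π × 0.49⁴/4 = 0.0452766 m⁴.
Centre of pressure: y_p = y_c + I_c/(y_c·A) = 0.49 + 0.0452766/(0.49 × 0.754296) = 0.49 + 0.1225 = 0.6125 m along the plane.
The resultant acts 0.49 + 0.1225 = 0.6125 m (along the plate) below the hinge at the top edge, so the moment about the hinge is M = F × 0.6125 = 3.36653 × 0.6125 = 2.062 kN·m.
A normal force at the bottom, 0.98 m from the hinge, must supply this moment: P = 2.062/0.98 = 2.10408 kN.

P ≈ 2.10 kN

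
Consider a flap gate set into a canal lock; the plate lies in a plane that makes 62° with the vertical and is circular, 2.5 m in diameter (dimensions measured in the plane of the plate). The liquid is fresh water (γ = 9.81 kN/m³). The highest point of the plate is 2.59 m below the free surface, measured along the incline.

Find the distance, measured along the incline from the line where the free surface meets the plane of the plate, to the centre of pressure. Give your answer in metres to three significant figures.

y_p = 3.94 m

γ = 9.81 kN/m³.
The plate makes 62° with the vertical, i.e. θ = 90° − 62° = 28° to the horizontal. Measuring y along the incline from the free-surface line, vertical depth h = y·sinθ with sinθ = 0.469472.
The centroid is at the centre, 1.25 m below the top of the plate, so y_c = 2.59 + 1.25 = 3.84 m and h_c = 3.84 × 0.469472 = 1.80277 m.
A = π(1.25)² = 4.90874 m².
Resultant F = γ·h_c·A = 9.81 × 1.80277 × 4.90874 = 86.8119 kN.
I_c = πr⁴/4 = π × 1.25⁴/4 = 1.91748 m⁴.
Centre of pressure: y_p = y_c + I_c/(y_c·A) = 3.84 + 1.91748/(3.84 × 4.90874) = 3.84 + 0.101725 = 3.94172 m along the plane.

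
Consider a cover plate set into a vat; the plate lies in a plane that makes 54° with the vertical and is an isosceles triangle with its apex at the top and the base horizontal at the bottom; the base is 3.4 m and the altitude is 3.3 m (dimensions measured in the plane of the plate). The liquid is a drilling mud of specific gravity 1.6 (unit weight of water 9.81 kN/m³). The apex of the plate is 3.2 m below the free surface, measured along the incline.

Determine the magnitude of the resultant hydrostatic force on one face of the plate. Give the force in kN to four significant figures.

F ≈ 279.5 kN

γ = 1.6 × 9.81 = 15.696 kN/m³.
The plate makes 54° with the vertical, i.e. θ = 90° − 54° = 36° to the horizontal. Measuring y along the incline from the free-surface line, vertical depth h = y·sinθ with sinθ = 0.587785.
With the apex up, the centroid sits 2h/3 = 2 × 3.3/3 = 2.2 m below the apex, so y_c = 3.2 + 2.2 = 5.4 m and h_c = 5.4 × 0.587785 = 3.17404 m.
A = ½ × 3.4 × 3.3 = 5.61 m².
Resultant F = γ·h_c·A = 15.696 × 3.17404 × 5.61 = 279.489 kN.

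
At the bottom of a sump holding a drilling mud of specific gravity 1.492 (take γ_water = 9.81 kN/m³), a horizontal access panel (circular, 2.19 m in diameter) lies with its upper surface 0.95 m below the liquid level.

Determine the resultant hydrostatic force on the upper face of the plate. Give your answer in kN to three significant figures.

F ≈ 52.4 kN

γ = 1.492 × 9.81 = 14.63652 kN/m³.
The plate is horizontal, so pressure is uniform at p = γ·h = 14.63652 × 0.95 = 13.9047 kN/m².
A = π(1.095)² = 3.76685 m².
F = p·A = 13.9047 × 3.76685 = 52.3769 kN.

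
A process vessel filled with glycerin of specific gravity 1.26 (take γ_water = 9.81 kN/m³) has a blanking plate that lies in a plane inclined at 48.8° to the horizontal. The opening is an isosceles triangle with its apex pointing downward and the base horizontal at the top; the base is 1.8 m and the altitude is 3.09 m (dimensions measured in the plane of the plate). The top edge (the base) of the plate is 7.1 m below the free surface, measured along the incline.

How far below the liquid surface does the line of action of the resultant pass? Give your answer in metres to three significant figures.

γ = 1.26 × 9.81 = 12.3606 kN/m³.
Let θ = 48.8° be the plate's angle to the horizontal; measure y along the incline from where the plane meets the free surface. Vertical depth h = y·sinθ with sinθ = 0.752415.
With the apex down, the centroid sits h/3 = 3.09/3 = 1.03 m below the base (the top edge), so y_c = 7.1 + 1.03 = 8.13 m and h_c = 8.13 × 0.752415 = 6.11713 m.
A = ½ × 1.8 × 3.09 = 2.781 m².
Resultant F = γ·h_c·A = 12.3606 × 6.11713 × 2.781 = 210.275 kN.
I_c = b·h³/36 = 1.8 × 3.09³/36 = 1.47518 m⁴.
Centre of pressure: y_p = y_c + I_c/(y_c·A) = 8.13 + 1.47518/(8.13 × 2.781) = 8.13 + 0.0652459 = 8.19525 m along the plane.
Vertically, h_p = y_p·sinθ = 8.19525 × 0.752415 = 6.16623 m.

h_p = 6.17 m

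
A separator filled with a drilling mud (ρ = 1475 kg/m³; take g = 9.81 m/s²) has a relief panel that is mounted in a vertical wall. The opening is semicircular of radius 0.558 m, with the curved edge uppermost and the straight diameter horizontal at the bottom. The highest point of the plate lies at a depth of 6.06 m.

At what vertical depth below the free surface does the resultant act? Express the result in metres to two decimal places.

γ = ρg = 1475 × 9.81 / 1000 = 14.46975 kN/m³.
The centroid lies 4r/(3π) = 0.236823 m above the diameter, so r − 4r/(3π) = 0.558 − 0.236823 = 0.321177 m below the topmost point, so the centroid depth is h_c = 6.06 + 0.321177 = 6.38118 m.
A = πr²/2 = π × 0.558²/2 = 0.489089 m².
Resultant F = γ·h_c·A = 14.46975 × 6.38118 × 0.489089 = 45.1596 kN.
I_c = (π/8 − 8/(9π))·r⁴ = 0.109757 × 0.558⁴ = 0.0106407 m⁴.
Centre of pressure: y_p = y_c + I_c/(y_c·A) = 6.38118 + 0.0106407/(6.38118 × 0.489089) = 6.38118 + 0.00340943 = 6.38459 m along the plane.

h_p = 6.38 m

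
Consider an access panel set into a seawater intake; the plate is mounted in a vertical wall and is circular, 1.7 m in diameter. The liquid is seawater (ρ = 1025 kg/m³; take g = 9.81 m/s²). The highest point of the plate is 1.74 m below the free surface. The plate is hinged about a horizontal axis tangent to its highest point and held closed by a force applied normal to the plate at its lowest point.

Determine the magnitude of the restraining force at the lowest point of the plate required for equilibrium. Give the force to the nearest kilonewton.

P ≈ 32 kN

γ = ρg = 1025 × 9.81 / 1000 = 10.05525 kN/m³.
The centroid is at the centre, 0.85 m below the top of the plate, so the centroid depth is h_c = 1.74 + 0.85 = 2.59 m.
A = π(0.85)² = 2.2698 m².
Resultant F = γ·h_c·A = 10.05525 × 2.59 × 2.2698 = 59.1126 kN.
I_c = πr⁴/4 = π × 0.85⁴/4 = 0.409983 m⁴.
Centre of pressure: y_p = y_c + I_c/(y_c·A) = 2.59 + 0.409983/(2.59 × 2.2698) = 2.59 + 0.0697394 = 2.65974 m along the plane.
The resultant acts 0.85 + 0.0697394 = 0.919739 m (along the plate) below the hinge at the top edge, so the moment about the hinge is M = F × 0.919739 = 59.1126 × 0.919739 = 54.3682 kN·m.
A normal force at the bottom, 1.7 m from the hinge, must supply this moment: P = 54.3682/1.7 = 31.9813 kN.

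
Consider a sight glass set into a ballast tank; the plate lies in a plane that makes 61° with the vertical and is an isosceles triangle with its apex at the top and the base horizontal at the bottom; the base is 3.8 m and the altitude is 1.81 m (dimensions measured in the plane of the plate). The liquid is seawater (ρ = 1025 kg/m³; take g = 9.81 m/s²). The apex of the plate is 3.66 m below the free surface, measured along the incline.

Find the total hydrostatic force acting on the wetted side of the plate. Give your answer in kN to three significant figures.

F ≈ 81.6 kN

γ = ρg = 1025 × 9.81 / 1000 = 10.05525 kN/m³.
The plate makes 61° with the vertical, i.e. θ = 90° − 61° = 29° to the horizontal. Measuring y along the incline from the free-surface line, vertical depth h = y·sinθ with sinθ = 0.484810.
With the apex up, the centroid sits 2h/3 = 2 × 1.81/3 = 1.20667 m below the apex, so y_c = 3.66 + 1.20667 = 4.86667 m and h_c = 4.86667 × 0.484810 = 2.35941 m.
A = ½ × 3.8 × 1.81 = 3.439 m².
Resultant F = γ·h_c·A = 10.05525 × 2.35941 × 3.439 = 81.5884 kN.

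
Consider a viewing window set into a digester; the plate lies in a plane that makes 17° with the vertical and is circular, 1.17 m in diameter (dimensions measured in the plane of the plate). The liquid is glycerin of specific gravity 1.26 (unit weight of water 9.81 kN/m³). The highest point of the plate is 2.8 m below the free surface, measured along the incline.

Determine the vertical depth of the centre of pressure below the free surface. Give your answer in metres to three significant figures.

γ = 1.26 × 9.81 = 12.3606 kN/m³.
The plate makes 17° with the vertical, i.e. θ = 90° − 17° = 73° to the horizontal. Measuring y along the incline from the free-surface line, vertical depth h = y·sinθ with sinθ = 0.956305.
The centroid is at the centre, 0.585 m below the top of the plate, so y_c = 2.8 + 0.585 = 3.385 m and h_c = 3.385 × 0.956305 = 3.23709 m.
A = π(0.585)² = 1.07513 m².
Resultant F = γ·h_c·A = 12.3606 × 3.23709 × 1.07513 = 43.0185 kN.
I_c = πr⁴/4 = π × 0.585⁴/4 = 0.0919842 m⁴.
Centre of pressure: y_p = y_c + I_c/(y_c·A) = 3.385 + 0.0919842/(3.385 × 1.07513) = 3.385 + 0.0252751 = 3.41028 m along the plane.
Vertically, h_p = y_p·sinθ = 3.41028 × 0.956305 = 3.26127 m.

h_p = 3.26 m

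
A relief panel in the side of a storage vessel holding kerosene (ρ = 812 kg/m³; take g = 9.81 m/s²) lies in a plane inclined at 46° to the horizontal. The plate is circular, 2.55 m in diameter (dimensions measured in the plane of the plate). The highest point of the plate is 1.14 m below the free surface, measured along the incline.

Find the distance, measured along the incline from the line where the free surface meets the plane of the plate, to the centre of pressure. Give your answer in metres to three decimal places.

γ = ρg = 812 × 9.81 / 1000 = 7.96572 kN/m³.
Let θ = 46° be the plate's angle to the horizontal; measure y along the incline from where the plane meets the free surface. Vertical depth h = y·sinθ with sinθ = 0.719340.
The centroid is at the centre, 1.275 m below the top of the plate, so y_c = 1.14 + 1.275 = 2.415 m and h_c = 2.415 × 0.719340 = 1.73721 m.
A = π(1.275)² = 5.10705 m².
Resultant F = γ·h_c·A = 7.96572 × 1.73721 × 5.10705 = 70.672 kN.
I_c = πr⁴/4 = π × 1.275⁴/4 = 2.07554 m⁴.
Centre of pressure: y_p = y_c + I_c/(y_c·A) = 2.415 + 2.07554/(2.415 × 5.10705) = 2.415 + 0.168284 = 2.58328 m along the plane.

y_p = 2.583 m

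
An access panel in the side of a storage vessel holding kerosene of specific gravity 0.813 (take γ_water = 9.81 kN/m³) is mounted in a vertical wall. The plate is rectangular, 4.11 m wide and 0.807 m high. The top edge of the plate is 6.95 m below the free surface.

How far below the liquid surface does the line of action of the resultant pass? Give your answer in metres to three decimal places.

h_p = 7.361 m

γ = 0.813 × 9.81 = 7.97553 kN/m³.
The centroid lies 0.807/2 = 0.4035 m below the top edge, so the centroid depth is h_c = 6.95 + 0.4035 = 7.3535 m.
A = 4.11 × 0.807 = 3.31677 m².
Resultant F = γ·h_c·A = 7.97553 × 7.3535 × 3.31677 = 194.522 kN.
I_c = b·h³/12 = 4.11 × 0.807³/12 = 0.180004 m⁴.
Centre of pressure: y_p = y_c + I_c/(y_c·A) = 7.3535 + 0.180004/(7.3535 × 3.31677) = 7.3535 + 0.00738028 = 7.36088 m along the plane.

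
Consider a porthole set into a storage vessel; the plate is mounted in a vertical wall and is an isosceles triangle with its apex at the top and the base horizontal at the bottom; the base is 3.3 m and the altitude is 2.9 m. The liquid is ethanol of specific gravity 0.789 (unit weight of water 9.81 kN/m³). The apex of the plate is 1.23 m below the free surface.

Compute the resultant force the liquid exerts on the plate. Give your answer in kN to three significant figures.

γ = 0.789 × 9.81 = 7.74009 kN/m³.
With the apex up, the centroid sits 2h/3 = 2 × 2.9/3 = 1.93333 m below the apex, so the centroid depth is h_c = 1.23 + 1.93333 = 3.16333 m.
A = ½ × 3.3 × 2.9 = 4.785 m².
Resultant F = γ·h_c·A = 7.74009 × 3.16333 × 4.785 = 117.158 kN.

F ≈ 117 kN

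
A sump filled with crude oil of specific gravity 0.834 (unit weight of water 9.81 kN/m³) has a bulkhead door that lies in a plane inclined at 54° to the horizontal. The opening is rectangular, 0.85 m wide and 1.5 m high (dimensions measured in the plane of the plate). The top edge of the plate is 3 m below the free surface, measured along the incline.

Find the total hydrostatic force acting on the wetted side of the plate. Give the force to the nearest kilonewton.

F ≈ 32 kN

γ = 0.834 × 9.81 = 8.18154 kN/m³.
Let θ = 54° be the plate's angle to the horizontal; measure y along the incline from where the plane meets the free surface. Vertical depth h = y·sinθ with sinθ = 0.809017.
The centroid lies 1.5/2 = 0.75 m below the top edge, so y_c = 3 + 0.75 = 3.75 m and h_c = 3.75 × 0.809017 = 3.03381 m.
A = 0.85 × 1.5 = 1.275 m².
Resultant F = γ·h_c·A = 8.18154 × 3.03381 × 1.275 = 31.6471 kN.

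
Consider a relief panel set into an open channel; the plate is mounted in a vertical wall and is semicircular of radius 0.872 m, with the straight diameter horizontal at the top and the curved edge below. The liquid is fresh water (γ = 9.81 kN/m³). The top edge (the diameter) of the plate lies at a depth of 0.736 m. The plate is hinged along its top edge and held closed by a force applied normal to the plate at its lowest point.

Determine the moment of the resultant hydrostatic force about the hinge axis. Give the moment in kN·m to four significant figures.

γ = 9.81 kN/m³.
The centroid of a semicircle lies 4r/(3π) = 0.370088 m from the diameter, here below the top edge, so the centroid depth is h_c = 0.736 + 0.370088 = 1.10609 m.
A = πr²/2 = π × 0.872²/2 = 1.19441 m².
Resultant F = γ·h_c·A = 9.81 × 1.10609 × 1.19441 = 12.9602 kN.
I_c = (π/8 − 8/(9π))·r⁴ = 0.109757 × 0.872⁴ = 0.0634597 m⁴.
Centre of pressure: y_p = y_c + I_c/(y_c·A) = 1.10609 + 0.0634597/(1.10609 × 1.19441) = 1.10609 + 0.0480346 = 1.15412 m along the plane.
The resultant acts 0.370088 + 0.0480346 = 0.418123 m (along the plate) below the hinge at the top edge, so the moment about the hinge is M = F × 0.418123 = 12.9602 × 0.418123 = 5.41896 kN·m.

M ≈ 5.419 kN·m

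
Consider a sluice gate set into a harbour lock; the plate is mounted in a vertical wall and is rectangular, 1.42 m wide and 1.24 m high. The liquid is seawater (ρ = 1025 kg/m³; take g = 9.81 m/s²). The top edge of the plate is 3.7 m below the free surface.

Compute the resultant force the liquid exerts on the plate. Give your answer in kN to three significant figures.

γ = ρg = 1025 × 9.81 / 1000 = 10.05525 kN/m³.
The centroid lies 1.24/2 = 0.62 m below the top edge, so the centroid depth is h_c = 3.7 + 0.62 = 4.32 m.
A = 1.42 × 1.24 = 1.7608 m².
Resultant F = γ·h_c·A = 10.05525 × 4.32 × 1.7608 = 76.4868 kN.

F ≈ 76.5 kN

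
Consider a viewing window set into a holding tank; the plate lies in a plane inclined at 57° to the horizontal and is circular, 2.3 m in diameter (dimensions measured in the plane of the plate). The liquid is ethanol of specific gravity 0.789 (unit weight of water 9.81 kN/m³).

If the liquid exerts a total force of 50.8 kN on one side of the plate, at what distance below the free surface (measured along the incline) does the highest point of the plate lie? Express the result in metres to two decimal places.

y_top ≈ 0.73 m

γ = 0.789 × 9.81 = 7.74009 kN/m³.
A = π(1.15)² = 4.15476 m².
From F = γ·h_c·A, the centroid depth is h_c = 50.8/(7.74009 × 4.15476) = 1.57969 m.
Let θ = 57° be the plate's angle to the horizontal; measure y along the incline from where the plane meets the free surface. Vertical depth h = y·sinθ with sinθ = 0.838671.
Along the incline, y_c = h_c/sinθ = 1.57969/0.838671 = 1.88356 m.
The centroid is at the centre, 1.15 m below the top of the plate, so the highest point sits at y_top = 1.88356 − 1.15 = 0.73356 m along the incline.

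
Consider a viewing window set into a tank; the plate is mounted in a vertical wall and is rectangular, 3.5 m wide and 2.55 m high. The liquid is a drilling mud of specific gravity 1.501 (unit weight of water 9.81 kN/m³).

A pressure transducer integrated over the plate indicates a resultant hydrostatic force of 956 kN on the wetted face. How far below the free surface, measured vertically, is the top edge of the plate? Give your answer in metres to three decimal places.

d_top ≈ 5.999 m

γ = 1.501 × 9.81 = 14.72481 kN/m³.
A = 3.5 × 2.55 = 8.925 m².
From F = γ·h_c·A, the centroid depth is h_c = 956/(14.72481 × 8.925) = 7.27445 m.
The centroid lies 2.55/2 = 1.275 m below the top edge, so the top edge sits at h_top = 7.27445 − 1.275 = 5.99945 m below the surface.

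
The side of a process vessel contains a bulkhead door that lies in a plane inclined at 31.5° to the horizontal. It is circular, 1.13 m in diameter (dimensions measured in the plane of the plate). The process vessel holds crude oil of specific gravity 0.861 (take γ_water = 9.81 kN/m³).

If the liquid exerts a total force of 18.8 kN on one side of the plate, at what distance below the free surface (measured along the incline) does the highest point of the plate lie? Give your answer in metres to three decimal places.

γ = 0.861 × 9.81 = 8.44641 kN/m³.
A = π(0.565)² = 1.00287 m².
From F = γ·h_c·A, the centroid depth is h_c = 18.8/(8.44641 × 1.00287) = 2.21943 m.
Let θ = 31.5° be the plate's angle to the horizontal; measure y along the incline from where the plane meets the free surface. Vertical depth h = y·sinθ with sinθ = 0.522499.
Along the incline, y_c = h_c/sinθ = 2.21943/0.522499 = 4.24772 m.
The centroid is at the centre, 0.565 m below the top of the plate, so the highest point sits at y_top = 4.24772 − 0.565 = 3.68272 m along the incline.

y_top ≈ 3.683 m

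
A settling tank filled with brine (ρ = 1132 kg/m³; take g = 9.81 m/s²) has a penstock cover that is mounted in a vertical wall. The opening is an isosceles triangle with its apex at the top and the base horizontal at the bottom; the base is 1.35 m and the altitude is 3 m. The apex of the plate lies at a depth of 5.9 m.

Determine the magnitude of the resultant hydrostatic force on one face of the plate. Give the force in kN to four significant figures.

F ≈ 177.7 kN

γ = ρg = 1132 × 9.81 / 1000 = 11.10492 kN/m³.
With the apex up, the centroid sits 2h/3 = 2 × 3/3 = 2 m below the apex, so the centroid depth is h_c = 5.9 + 2 = 7.9 m.
A = ½ × 1.35 × 3 = 2.025 m².
Resultant F = γ·h_c·A = 11.10492 × 7.9 × 2.025 = 177.651 kN.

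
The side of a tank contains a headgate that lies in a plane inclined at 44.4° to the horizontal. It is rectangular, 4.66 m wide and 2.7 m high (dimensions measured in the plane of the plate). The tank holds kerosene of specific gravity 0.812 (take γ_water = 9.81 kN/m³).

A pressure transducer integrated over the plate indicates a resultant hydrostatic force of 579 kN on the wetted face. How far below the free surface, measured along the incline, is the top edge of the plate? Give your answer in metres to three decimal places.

y_top ≈ 6.907 m

γ = 0.812 × 9.81 = 7.96572 kN/m³.
A = 4.66 × 2.7 = 12.582 m².
From F = γ·h_c·A, the centroid depth is h_c = 579/(7.96572 × 12.582) = 5.77702 m.
Let θ = 44.4° be the plate's angle to the horizontal; measure y along the incline from where the plane meets the free surface. Vertical depth h = y·sinθ with sinθ = 0.699663.
Along the incline, y_c = h_c/sinθ = 5.77702/0.699663 = 8.25686 m.
The centroid lies 2.7/2 = 1.35 m below the top edge, so the top edge sits at y_top = 8.25686 − 1.35 = 6.90686 m along the incline.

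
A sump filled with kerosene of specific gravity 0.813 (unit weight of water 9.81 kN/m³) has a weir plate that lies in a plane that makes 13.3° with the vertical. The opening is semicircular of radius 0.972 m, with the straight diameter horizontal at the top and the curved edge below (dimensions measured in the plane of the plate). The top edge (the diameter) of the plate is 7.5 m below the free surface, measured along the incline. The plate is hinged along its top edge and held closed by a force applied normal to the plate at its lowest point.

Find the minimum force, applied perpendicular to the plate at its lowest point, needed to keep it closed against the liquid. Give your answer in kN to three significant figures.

γ = 0.813 × 9.81 = 7.97553 kN/m³.
The plate makes 13.3° with the vertical, i.e. θ = 90° − 13.3° = 76.7° to the horizontal. Measuring y along the incline from the free-surface line, vertical depth h = y·sinθ with sinθ = 0.973179.
The centroid of a semicircle lies 4r/(3π) = 0.41253 m from the diameter, here below the top edge, so y_c = 7.5 + 0.41253 = 7.91253 m and h_c = 7.91253 × 0.973179 = 7.70031 m.
A = πr²/2 = π × 0.972²/2 = 1.48406 m².
Resultant F = γ·h_c·A = 7.97553 × 7.70031 × 1.48406 = 91.1421 kN.
I_c = (π/8 − 8/(9π))·r⁴ = 0.109757 × 0.972⁴ = 0.0979709 m⁴.
Centre of pressure: y_p = y_c + I_c/(y_c·A) = 7.91253 + 0.0979709/(7.91253 × 1.48406) = 7.91253 + 0.00834315 = 7.92087 m along the plane.
The resultant acts 0.41253 + 0.00834315 = 0.420873 m (along the plate) below the hinge at the top edge, so the moment about the hinge is M = F × 0.420873 = 91.1421 × 0.420873 = 38.3592 kN·m.
A normal force at the bottom, 0.972 m from the hinge, must supply this moment: P = 38.3592/0.972 = 39.4642 kN.

P ≈ 39.5 kN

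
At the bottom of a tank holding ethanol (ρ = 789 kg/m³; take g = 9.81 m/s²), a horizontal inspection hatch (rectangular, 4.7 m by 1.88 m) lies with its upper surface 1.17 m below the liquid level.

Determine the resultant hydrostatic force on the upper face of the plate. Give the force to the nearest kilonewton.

F ≈ 80 kN

γ = ρg = 789 × 9.81 / 1000 = 7.74009 kN/m³.
The plate is horizontal, so pressure is uniform at p = γ·h = 7.74009 × 1.17 = 9.05591 kN/m².
A = 4.7 × 1.88 = 8.836 m².
F = p·A = 9.05591 × 8.836 = 80.018 kN.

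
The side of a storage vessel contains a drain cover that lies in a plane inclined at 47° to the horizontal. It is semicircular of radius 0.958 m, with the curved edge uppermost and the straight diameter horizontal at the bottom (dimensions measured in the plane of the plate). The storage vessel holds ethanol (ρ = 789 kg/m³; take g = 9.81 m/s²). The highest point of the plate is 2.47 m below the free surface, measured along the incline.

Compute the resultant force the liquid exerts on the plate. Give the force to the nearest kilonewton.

γ = ρg = 789 × 9.81 / 1000 = 7.74009 kN/m³.
Let θ = 47° be the plate's angle to the horizontal; measure y along the incline from where the plane meets the free surface. Vertical depth h = y·sinθ with sinθ = 0.731354.
The centroid lies 4r/(3π) = 0.406588 m above the diameter, so r − 4r/(3π) = 0.958 − 0.406588 = 0.551412 m below the topmost point, so y_c = 2.47 + 0.551412 = 3.02141 m and h_c = 3.02141 × 0.731354 = 2.20972 m.
A = πr²/2 = π × 0.958²/2 = 1.44162 m².
Resultant F = γ·h_c·A = 7.74009 × 2.20972 × 1.44162 = 24.6566 kN.

F ≈ 25 kN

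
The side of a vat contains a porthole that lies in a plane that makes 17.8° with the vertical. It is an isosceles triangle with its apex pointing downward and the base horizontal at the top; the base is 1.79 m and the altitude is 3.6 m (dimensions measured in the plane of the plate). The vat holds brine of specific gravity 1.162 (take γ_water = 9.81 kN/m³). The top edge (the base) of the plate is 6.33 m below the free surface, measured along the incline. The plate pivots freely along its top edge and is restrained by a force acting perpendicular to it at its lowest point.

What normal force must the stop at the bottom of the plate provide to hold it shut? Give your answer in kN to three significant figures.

γ = 1.162 × 9.81 = 11.39922 kN/m³.
The plate makes 17.8° with the vertical, i.e. θ = 90° − 17.8° = 72.2° to the horizontal. Measuring y along the incline from the free-surface line, vertical depth h = y·sinθ with sinθ = 0.952129.
With the apex down, the centroid sits h/3 = 3.6/3 = 1.2 m below the base (the top edge), so y_c = 6.33 + 1.2 = 7.53 m and h_c = 7.53 × 0.952129 = 7.16953 m.
A = ½ × 1.79 × 3.6 = 3.222 m².
Resultant F = γ·h_c·A = 11.39922 × 7.16953 × 3.222 = 263.325 kN.
I_c = b·h³/36 = 1.79 × 3.6³/36 = 2.31984 m⁴.
Centre of pressure: y_p = y_c + I_c/(y_c·A) = 7.53 + 2.31984/(7.53 × 3.222) = 7.53 + 0.0956175 = 7.62562 m along the plane.
The resultant acts 1.2 + 0.0956175 = 1.29562 m (along the plate) below the hinge at the top edge, so the moment about the hinge is M = F × 1.29562 = 263.325 × 1.29562 = 341.169 kN·m.
A normal force at the bottom, 3.6 m from the hinge, must supply this moment: P = 341.169/3.6 = 94.7692 kN.

P ≈ 94.8 kN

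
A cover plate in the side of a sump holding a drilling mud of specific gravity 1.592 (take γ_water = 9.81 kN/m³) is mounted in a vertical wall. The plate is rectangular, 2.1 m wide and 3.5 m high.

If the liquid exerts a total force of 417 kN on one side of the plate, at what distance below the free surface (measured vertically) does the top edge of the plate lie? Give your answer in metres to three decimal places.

γ = 1.592 × 9.81 = 15.61752 kN/m³.
A = 2.1 × 3.5 = 7.35 m².
From F = γ·h_c·A, the centroid depth is h_c = 417/(15.61752 × 7.35) = 3.63276 m.
The centroid lies 3.5/2 = 1.75 m below the top edge, so the top edge sits at h_top = 3.63276 − 1.75 = 1.88276 m below the surface.

d_top ≈ 1.883 m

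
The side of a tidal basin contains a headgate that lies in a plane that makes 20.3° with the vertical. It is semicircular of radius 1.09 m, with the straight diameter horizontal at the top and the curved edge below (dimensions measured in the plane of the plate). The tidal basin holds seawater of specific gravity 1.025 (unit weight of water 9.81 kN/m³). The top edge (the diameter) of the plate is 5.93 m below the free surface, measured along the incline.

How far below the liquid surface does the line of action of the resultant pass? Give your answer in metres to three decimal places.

γ = 1.025 × 9.81 = 10.05525 kN/m³.
The plate makes 20.3° with the vertical, i.e. θ = 90° − 20.3° = 69.7° to the horizontal. Measuring y along the incline from the free-surface line, vertical depth h = y·sinθ with sinθ = 0.937889.
The centroid of a semicircle lies 4r/(3π) = 0.46261 m from the diameter, here below the top edge, so y_c = 5.93 + 0.46261 = 6.39261 m and h_c = 6.39261 × 0.937889 = 5.99556 m.
A = πr²/2 = π × 1.09²/2 = 1.86626 m².
Resultant F = γ·h_c·A = 10.05525 × 5.99556 × 1.86626 = 112.511 kN.
I_c = (π/8 − 8/(9π))·r⁴ = 0.109757 × 1.09⁴ = 0.154931 m⁴.
Centre of pressure: y_p = y_c + I_c/(y_c·A) = 6.39261 + 0.154931/(6.39261 × 1.86626) = 6.39261 + 0.0129864 = 6.4056 m along the plane.
Vertically, h_p = y_p·sinθ = 6.4056 × 0.937889 = 6.00774 m.

h_p = 6.008 m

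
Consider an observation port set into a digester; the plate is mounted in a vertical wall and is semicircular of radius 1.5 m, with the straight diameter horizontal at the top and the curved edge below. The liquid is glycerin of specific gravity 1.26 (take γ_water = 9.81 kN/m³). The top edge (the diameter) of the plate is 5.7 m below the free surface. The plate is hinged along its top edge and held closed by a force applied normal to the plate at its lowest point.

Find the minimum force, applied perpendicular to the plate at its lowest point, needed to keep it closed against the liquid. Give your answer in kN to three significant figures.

γ = 1.26 × 9.81 = 12.3606 kN/m³.
The centroid of a semicircle lies 4r/(3π) = 0.63662 m from the diameter, here below the top edge, so the centroid depth is h_c = 5.7 + 0.63662 = 6.33662 m.
A = πr²/2 = π × 1.5²/2 = 3.53429 m².
Resultant F = γ·h_c·A = 12.3606 × 6.33662 × 3.53429 = 276.821 kN.
I_c = (π/8 − 8/(9π))·r⁴ = 0.109757 × 1.5⁴ = 0.555645 m⁴.
Centre of pressure: y_p = y_c + I_c/(y_c·A) = 6.33662 + 0.555645/(6.33662 × 3.53429) = 6.33662 + 0.0248106 = 6.36143 m along the plane.
The resultant acts 0.63662 + 0.0248106 = 0.661431 m (along the plate) below the hinge at the top edge, so the moment about the hinge is M = F × 0.661431 = 276.821 × 0.661431 = 183.098 kN·m.
A normal force at the bottom, 1.5 m from the hinge, must supply this moment: P = 183.098/1.5 = 122.065 kN.

P ≈ 122 kN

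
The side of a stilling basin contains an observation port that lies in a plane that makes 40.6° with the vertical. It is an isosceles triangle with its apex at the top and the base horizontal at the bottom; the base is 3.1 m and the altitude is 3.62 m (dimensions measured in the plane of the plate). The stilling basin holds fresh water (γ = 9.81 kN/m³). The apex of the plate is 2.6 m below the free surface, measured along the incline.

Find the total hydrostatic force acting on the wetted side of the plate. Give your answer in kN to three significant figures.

γ = 9.81 kN/m³.
The plate makes 40.6° with the vertical, i.e. θ = 90° − 40.6° = 49.4° to the horizontal. Measuring y along the incline from the free-surface line, vertical depth h = y·sinθ with sinθ = 0.759271.
With the apex up, the centroid sits 2h/3 = 2 × 3.62/3 = 2.41333 m below the apex, so y_c = 2.6 + 2.41333 = 5.01333 m and h_c = 5.01333 × 0.759271 = 3.80648 m.
A = ½ × 3.1 × 3.62 = 5.611 m².
Resultant F = γ·h_c·A = 9.81 × 3.80648 × 5.611 = 209.524 kN.

F ≈ 210 kN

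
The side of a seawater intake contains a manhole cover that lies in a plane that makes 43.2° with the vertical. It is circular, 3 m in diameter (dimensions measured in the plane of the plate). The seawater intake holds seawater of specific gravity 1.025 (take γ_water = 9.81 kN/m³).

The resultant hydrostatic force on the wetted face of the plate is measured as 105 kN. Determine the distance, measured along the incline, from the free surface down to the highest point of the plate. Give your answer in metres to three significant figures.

y_top ≈ 0.527 m

γ = 1.025 × 9.81 = 10.05525 kN/m³.
A = π(1.5)² = 7.06858 m².
From F = γ·h_c·A, the centroid depth is h_c = 105/(10.05525 × 7.06858) = 1.47728 m.
The plate makes 43.2° with the vertical, i.e. θ = 90° − 43.2° = 46.8° to the horizontal. Measuring y along the incline from the free-surface line, vertical depth h = y·sinθ with sinθ = 0.728969.
Along the incline, y_c = h_c/sinθ = 1.47728/0.728969 = 2.02653 m.
The centroid is at the centre, 1.5 m below the top of the plate, so the highest point sits at y_top = 2.02653 − 1.5 = 0.52653 m along the incline.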